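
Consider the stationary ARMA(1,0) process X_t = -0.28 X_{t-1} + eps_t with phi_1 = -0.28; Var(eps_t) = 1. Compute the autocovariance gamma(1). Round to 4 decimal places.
\gamma(1) = -0.3038

Multiply the model equation by X_{t-k} and take expectations. With theta_0 = psi_0 = 1 and psi_j the MA(infinity) weights, this gives
  gamma(k) - sum_i phi_i gamma(k-i) = c_k,
  c_k = sigma^2 * sum_{j=k..q} theta_j psi_{j-k}   (c_k = 0 for k > q),
using gamma(-m) = gamma(m).
Pure AR (q = 0): c_0 = sigma^2 = 1, c_k = 0 for k >= 1.
Equations for k = 0 and k = 1 (AR order 1):
  gamma(0) = phi_1 gamma(1) + c_0
  gamma(1) = phi_1 gamma(0) + c_1
Substituting the second into the first: gamma(0) (1 - phi_1^2) = c_0 + phi_1 c_1, so
  gamma(0) = c_0 / (1 - phi_1^2) = 1 / (1 - (-0.28)^2) = 1 / 0.9216 = 1.085069.
  gamma(1) = phi_1 gamma(0) = (-0.28)(1.085069) = -0.303819.
Therefore gamma(1) = -0.3038 (to 4 decimal places).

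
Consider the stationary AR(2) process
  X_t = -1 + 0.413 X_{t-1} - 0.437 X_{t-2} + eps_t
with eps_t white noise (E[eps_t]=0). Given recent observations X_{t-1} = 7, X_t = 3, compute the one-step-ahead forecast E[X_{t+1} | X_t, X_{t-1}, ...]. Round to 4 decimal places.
E[X_{t+1} \mid \mathcal F_t] = -2.8200

For an AR(p) model X_t = c + sum_i phi_i X_{t-i} + eps_t, the
one-step-ahead conditional mean is
  E[X_{t+1} | X_t, ...] = c + sum_i phi_i X_{t+1-i}.
Substitute known values:
  E[X_{t+1} | ...] = -1 + (0.413) * (3) + (-0.437) * (7)
                   = -2.8200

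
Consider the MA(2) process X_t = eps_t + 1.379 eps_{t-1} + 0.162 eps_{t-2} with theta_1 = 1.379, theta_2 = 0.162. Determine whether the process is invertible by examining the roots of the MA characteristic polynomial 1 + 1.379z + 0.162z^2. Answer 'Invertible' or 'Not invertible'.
\text{Not invertible}

The MA(q) characteristic polynomial is P(z) = 1 + 1.379z + 0.162z^2.
Invertibility requires all roots to lie outside the unit circle, i.e. |z| > 1 for every root.
Set 1 + (1.379) z + (0.162) z^2 = 0, i.e. a z^2 + b z + c = 0 with a = 0.162, b = 1.379, c = 1.
Discriminant D = b^2 - 4ac = (1.379)^2 - 4*(0.162)*1 = 1.901641 - (0.648) = 1.253641.
D >= 0, so the roots are real: z = (-b +/- sqrt(D)) / (2a) = (-1.379 +/- 1.119661) / (0.324).
  z_1 = (-1.379 + 1.119661) / (0.324) = -0.8004,   |z_1| = 0.8004.
  z_2 = (-1.379 - 1.119661) / (0.324) = -7.7119,   |z_2| = 7.7119.
Moduli of all roots: 0.8004, 7.7119.
All moduli strictly greater than 1? No.
Verdict: Not invertible.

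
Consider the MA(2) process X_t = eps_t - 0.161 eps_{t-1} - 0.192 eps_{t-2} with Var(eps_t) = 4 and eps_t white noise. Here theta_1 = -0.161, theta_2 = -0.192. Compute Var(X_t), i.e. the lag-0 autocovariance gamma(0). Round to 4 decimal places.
\gamma(0) = 4.2511

For an MA(q) process X_t = eps_t + sum_i theta_i eps_{t-i} with
Var(eps_t) = sigma^2, the variance is
  gamma(0) = sigma^2 * (1 + sum_i theta_i^2).
  sum_i theta_i^2 = (-0.161)^2 + (-0.192)^2 = 0.025921 + 0.036864 = 0.062785.
  gamma(0) = 4 * (1 + 0.062785) = 4 * 1.062785 = 4.25114, which rounds to 4.2511.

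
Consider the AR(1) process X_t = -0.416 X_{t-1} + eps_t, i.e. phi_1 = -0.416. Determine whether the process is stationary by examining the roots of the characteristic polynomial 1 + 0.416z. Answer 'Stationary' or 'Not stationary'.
\text{Stationary}

The AR(p) characteristic polynomial is P(z) = 1 + 0.416z.
Stationarity requires all roots to lie outside the unit circle, i.e. |z| > 1 for every root.
This is linear in z: 1 + (0.416) z = 0  =>  z = -1/(0.416) = -2.403846,  |z| = 2.403846.
Moduli of all roots: 2.4038.
All moduli strictly greater than 1? Yes.
Verdict: Stationary.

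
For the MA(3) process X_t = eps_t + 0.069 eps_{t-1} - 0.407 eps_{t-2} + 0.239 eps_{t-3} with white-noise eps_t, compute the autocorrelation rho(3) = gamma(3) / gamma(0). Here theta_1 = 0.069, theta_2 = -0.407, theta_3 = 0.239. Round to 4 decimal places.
\rho(3) = 0.1947

For an MA(q) process with theta_0 = 1, the autocovariance is
  gamma(k) = sigma^2 * sum_{i=0..q-k} theta_i * theta_{i+k},
and rho(k) = gamma(k) / gamma(0). Sigma^2 cancels.
  numerator   = (1)*(0.239) = 0.239.
  denominator = (1)^2 + (0.069)^2 + (-0.407)^2 + (0.239)^2 = 1.227531.
  rho(3) = 0.239 / 1.227531 = 0.1947.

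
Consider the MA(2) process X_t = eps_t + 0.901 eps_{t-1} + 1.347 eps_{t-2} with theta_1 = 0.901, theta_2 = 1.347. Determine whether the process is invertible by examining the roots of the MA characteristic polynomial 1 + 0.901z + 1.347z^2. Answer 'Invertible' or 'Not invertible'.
\text{Not invertible}

The MA(q) characteristic polynomial is P(z) = 1 + 0.901z + 1.347z^2.
Invertibility requires all roots to lie outside the unit circle, i.e. |z| > 1 for every root.
Set 1 + (0.901) z + (1.347) z^2 = 0, i.e. a z^2 + b z + c = 0 with a = 1.347, b = 0.901, c = 1.
Discriminant D = b^2 - 4ac = (0.901)^2 - 4*(1.347)*1 = 0.811801 - (5.388) = -4.576199.
D < 0, so the roots are the complex-conjugate pair z = (-b +/- i sqrt(-D)) / (2a) = -0.3344 +/- 0.7941i.
For a conjugate pair |z|^2 = z * conj(z) = (product of roots) = c/a = 1/(1.347) = 0.74239, so |z| = sqrt(0.74239) = 0.8616 for both roots.
Moduli of all roots: 0.8616, 0.8616.
All moduli strictly greater than 1? No.
Verdict: Not invertible.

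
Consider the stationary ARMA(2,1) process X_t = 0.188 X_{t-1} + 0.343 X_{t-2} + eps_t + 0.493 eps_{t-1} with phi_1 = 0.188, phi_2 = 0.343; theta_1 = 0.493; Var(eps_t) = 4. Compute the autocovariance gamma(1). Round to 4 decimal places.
\gamma(1) = 5.1565

Multiply the model equation by X_{t-k} and take expectations. With theta_0 = psi_0 = 1 and psi_j the MA(infinity) weights, this gives
  gamma(k) - sum_i phi_i gamma(k-i) = c_k,
  c_k = sigma^2 * sum_{j=k..q} theta_j psi_{j-k}   (c_k = 0 for k > q),
using gamma(-m) = gamma(m).
psi-weights needed (psi_j = theta_j + sum_i phi_i psi_{j-i}):
  psi_1 = theta_1 + phi_1 = 0.493 + (0.188) = 0.681
Right-hand sides:
  c_0 = sigma^2 (1 + theta_1 psi_1) = 4 * (1 + (0.493)(0.681)) = 4 * 1.335733 = 5.342932
  c_1 = sigma^2 theta_1 = 4 * (0.493) = 1.972
  c_2 = 0
Equations for k = 0, 1, 2 (AR order 2, c_2 = 0):
  (E0) gamma(0) = phi_1 gamma(1) + phi_2 gamma(2) + c_0
  (E1) gamma(1) = phi_1 gamma(0) + phi_2 gamma(1) + c_1
  (E2) gamma(2) = phi_1 gamma(1) + phi_2 gamma(0)
From (E1): gamma(1) = A gamma(0) + B with
  A = phi_1 / (1 - phi_2) = 0.188 / 0.657 = 0.286149,   B = c_1 / (1 - phi_2) = 1.972 / 0.657 = 3.001522.
Insert (E2) into (E0): gamma(0) (1 - phi_2^2) = phi_1 (1 + phi_2) gamma(1) + c_0.
  phi_1 (1 + phi_2) = (0.188)(1.343) = 0.252484,   1 - phi_2^2 = 0.882351.
Replace gamma(1) by A gamma(0) + B and collect gamma(0):
  gamma(0) [0.882351 - (0.252484)(0.286149)] = (0.252484)(3.001522) + 5.342932
  gamma(0) * 0.810103 = 6.100768
  gamma(0) = 6.100768 / 0.810103 = 7.530856.
  gamma(1) = A gamma(0) + B = (0.286149)(7.530856) + (3.001522) = 5.15647.
Therefore gamma(1) = 5.1565 (to 4 decimal places).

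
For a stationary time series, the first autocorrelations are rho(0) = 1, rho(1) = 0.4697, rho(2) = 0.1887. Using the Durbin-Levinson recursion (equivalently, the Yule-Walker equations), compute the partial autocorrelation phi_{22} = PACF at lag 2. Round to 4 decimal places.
\phi_{22} = -0.0410

The PACF at lag k is phi_{kk}, the last component of the solution
to the Yule-Walker system G_k phi = r_k where
  (G_k)_{ij} = rho(|i - j|), (r_k)_i = rho(i), i,j = 1..k.
Equivalently, Durbin-Levinson gives phi_{kk} iteratively:
  phi_{11} = rho(1)
  phi_{kk} = [rho(k) - sum_{j=1..k-1} phi_{k-1,j} rho(k-j)]
            / [1 - sum_{j=1..k-1} phi_{k-1,j} rho(j)],
  phi_{k,j} = phi_{k-1,j} - phi_{kk} phi_{k-1,k-j},  j = 1..k-1.
Step k = 1:
  phi_11 = rho(1) = 0.4697.
Step k = 2:
  phi_22 = [rho(2) - phi_11 rho(1)] / [1 - phi_11 rho(1)] = [0.1887 - (0.4697)(0.4697)] / [1 - (0.4697)(0.4697)]
         = -0.03191809 / 0.77938191 = -0.041.
Therefore phi_{22} = -0.0410.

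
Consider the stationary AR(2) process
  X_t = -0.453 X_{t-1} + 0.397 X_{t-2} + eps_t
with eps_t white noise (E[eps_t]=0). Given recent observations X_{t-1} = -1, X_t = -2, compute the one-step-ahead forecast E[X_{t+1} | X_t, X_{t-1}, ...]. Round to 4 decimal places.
E[X_{t+1} \mid \mathcal F_t] = 0.5090

For an AR(p) model X_t = c + sum_i phi_i X_{t-i} + eps_t, the
one-step-ahead conditional mean is
  E[X_{t+1} | X_t, ...] = c + sum_i phi_i X_{t+1-i}.
Substitute known values:
  E[X_{t+1} | ...] = (-0.453) * (-2) + (0.397) * (-1)
                   = 0.5090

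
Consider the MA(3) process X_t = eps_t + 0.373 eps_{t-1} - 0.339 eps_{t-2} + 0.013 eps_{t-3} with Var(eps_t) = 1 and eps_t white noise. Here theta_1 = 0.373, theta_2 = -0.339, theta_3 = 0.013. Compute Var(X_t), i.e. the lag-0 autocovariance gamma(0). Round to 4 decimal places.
\gamma(0) = 1.2542

For an MA(q) process X_t = eps_t + sum_i theta_i eps_{t-i} with
Var(eps_t) = sigma^2, the variance is
  gamma(0) = sigma^2 * (1 + sum_i theta_i^2).
  sum_i theta_i^2 = (0.373)^2 + (-0.339)^2 + (0.013)^2 = 0.139129 + 0.114921 + 0.000169 = 0.254219.
  gamma(0) = 1 * (1 + 0.254219) = 1 * 1.254219 = 1.254219, which rounds to 1.2542.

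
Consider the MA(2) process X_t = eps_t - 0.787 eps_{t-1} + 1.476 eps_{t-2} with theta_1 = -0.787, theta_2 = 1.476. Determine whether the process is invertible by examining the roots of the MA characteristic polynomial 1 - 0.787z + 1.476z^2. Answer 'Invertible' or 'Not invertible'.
\text{Not invertible}

The MA(q) characteristic polynomial is P(z) = 1 - 0.787z + 1.476z^2.
Invertibility requires all roots to lie outside the unit circle, i.e. |z| > 1 for every root.
Set 1 + (-0.787) z + (1.476) z^2 = 0, i.e. a z^2 + b z + c = 0 with a = 1.476, b = -0.787, c = 1.
Discriminant D = b^2 - 4ac = (-0.787)^2 - 4*(1.476)*1 = 0.619369 - (5.904) = -5.284631.
D < 0, so the roots are the complex-conjugate pair z = (-b +/- i sqrt(-D)) / (2a) = 0.2666 +/- 0.7787i.
For a conjugate pair |z|^2 = z * conj(z) = (product of roots) = c/a = 1/(1.476) = 0.677507, so |z| = sqrt(0.677507) = 0.8231 for both roots.
Moduli of all roots: 0.8231, 0.8231.
All moduli strictly greater than 1? No.
Verdict: Not invertible.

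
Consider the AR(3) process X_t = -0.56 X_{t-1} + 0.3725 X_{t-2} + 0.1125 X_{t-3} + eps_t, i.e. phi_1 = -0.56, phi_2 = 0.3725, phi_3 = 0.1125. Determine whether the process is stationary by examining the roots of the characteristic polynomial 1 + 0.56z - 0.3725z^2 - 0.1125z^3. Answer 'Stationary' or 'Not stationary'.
\text{Stationary}

The AR(p) characteristic polynomial is P(z) = 1 + 0.56z - 0.3725z^2 - 0.1125z^3.
Stationarity requires all roots to lie outside the unit circle, i.e. |z| > 1 for every root.
Degree 3: look for a simple real root z0 first, then factor out (1 - z/z0) and solve the remaining quadratic.
Testing z0 = -4: P(-4) = 1 + (0.56)(-4) + (-0.3725)(-4)^2 + (-0.1125)(-4)^3
  = 1 + (-2.24) + (-5.96) + (7.2) = 0.  So z_0 = -4 is a root, |z_0| = 4.
Divide out the factor (1 + 0.25 z) = (1 - z/z0) (since 1/z0 = -0.25):
  P(z) = (1 + 0.25 z)(1 + (0.31) z + (-0.45) z^2)
  [check: z-coef 0.31 - (-0.25) = 0.56; z^2-coef -0.45 - (-0.25)(0.31) = -0.3725; z^3-coef -(-0.25)(-0.45) = -0.1125.]
Remaining roots from the quadratic factor 1 + (0.31) z + (-0.45) z^2:
  Set 1 + (0.31) z + (-0.45) z^2 = 0, i.e. a z^2 + b z + c = 0 with a = -0.45, b = 0.31, c = 1.
  Discriminant D = b^2 - 4ac = (0.31)^2 - 4*(-0.45)*1 = 0.0961 - (-1.8) = 1.8961.
  D >= 0, so the roots are real: z = (-b +/- sqrt(D)) / (2a) = (-0.31 +/- 1.376989) / (-0.9).
    z_1 = (-0.31 + 1.376989) / (-0.9) = -1.1855,   |z_1| = 1.1855.
    z_2 = (-0.31 - 1.376989) / (-0.9) = 1.8744,   |z_2| = 1.8744.
Moduli of all roots: 4.0000, 1.1855, 1.8744.
All moduli strictly greater than 1? Yes.
Verdict: Stationary.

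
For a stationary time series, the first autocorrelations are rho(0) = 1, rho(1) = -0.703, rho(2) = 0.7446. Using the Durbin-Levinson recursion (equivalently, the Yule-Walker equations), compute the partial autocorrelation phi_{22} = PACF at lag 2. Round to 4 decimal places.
\phi_{22} = 0.4950

The PACF at lag k is phi_{kk}, the last component of the solution
to the Yule-Walker system G_k phi = r_k where
  (G_k)_{ij} = rho(|i - j|), (r_k)_i = rho(i), i,j = 1..k.
Equivalently, Durbin-Levinson gives phi_{kk} iteratively:
  phi_{11} = rho(1)
  phi_{kk} = [rho(k) - sum_{j=1..k-1} phi_{k-1,j} rho(k-j)]
            / [1 - sum_{j=1..k-1} phi_{k-1,j} rho(j)],
  phi_{k,j} = phi_{k-1,j} - phi_{kk} phi_{k-1,k-j},  j = 1..k-1.
Step k = 1:
  phi_11 = rho(1) = -0.703.
Step k = 2:
  phi_22 = [rho(2) - phi_11 rho(1)] / [1 - phi_11 rho(1)] = [0.7446 - (-0.703)(-0.703)] / [1 - (-0.703)(-0.703)]
         = 0.250391 / 0.505791 = 0.495.
Therefore phi_{22} = 0.4950.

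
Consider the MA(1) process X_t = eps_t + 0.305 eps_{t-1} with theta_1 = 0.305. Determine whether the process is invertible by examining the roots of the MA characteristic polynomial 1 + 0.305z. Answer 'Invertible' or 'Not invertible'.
\text{Invertible}

The MA(q) characteristic polynomial is P(z) = 1 + 0.305z.
Invertibility requires all roots to lie outside the unit circle, i.e. |z| > 1 for every root.
This is linear in z: 1 + (0.305) z = 0  =>  z = -1/(0.305) = -3.278689,  |z| = 3.278689.
Moduli of all roots: 3.2787.
All moduli strictly greater than 1? Yes.
Verdict: Invertible.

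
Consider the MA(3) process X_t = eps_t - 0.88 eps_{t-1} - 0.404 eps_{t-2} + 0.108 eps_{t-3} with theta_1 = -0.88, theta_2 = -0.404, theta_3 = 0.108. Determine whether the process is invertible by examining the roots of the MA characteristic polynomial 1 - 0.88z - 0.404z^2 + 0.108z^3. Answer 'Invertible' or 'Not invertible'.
\text{Not invertible}

The MA(q) characteristic polynomial is P(z) = 1 - 0.88z - 0.404z^2 + 0.108z^3.
Invertibility requires all roots to lie outside the unit circle, i.e. |z| > 1 for every root.
Degree 3: look for a simple real root z0 first, then factor out (1 - z/z0) and solve the remaining quadratic.
Testing z0 = 5: P(5) = 1 + (-0.88)(5) + (-0.404)(5)^2 + (0.108)(5)^3
  = 1 + (-4.4) + (-10.1) + (13.5) = 0.  So z_0 = 5 is a root, |z_0| = 5.
Divide out the factor (1 - 0.2 z) = (1 - z/z0) (since 1/z0 = 0.2):
  P(z) = (1 - 0.2 z)(1 + (-0.68) z + (-0.54) z^2)
  [check: z-coef -0.68 - (0.2) = -0.88; z^2-coef -0.54 - (0.2)(-0.68) = -0.404; z^3-coef -(0.2)(-0.54) = 0.108.]
Remaining roots from the quadratic factor 1 + (-0.68) z + (-0.54) z^2:
  Set 1 + (-0.68) z + (-0.54) z^2 = 0, i.e. a z^2 + b z + c = 0 with a = -0.54, b = -0.68, c = 1.
  Discriminant D = b^2 - 4ac = (-0.68)^2 - 4*(-0.54)*1 = 0.4624 - (-2.16) = 2.6224.
  D >= 0, so the roots are real: z = (-b +/- sqrt(D)) / (2a) = (0.68 +/- 1.619383) / (-1.08).
    z_1 = (0.68 + 1.619383) / (-1.08) = -2.1291,   |z_1| = 2.1291.
    z_2 = (0.68 - 1.619383) / (-1.08) = 0.8698,   |z_2| = 0.8698.
Moduli of all roots: 5.0000, 2.1291, 0.8698.
All moduli strictly greater than 1? No.
Verdict: Not invertible.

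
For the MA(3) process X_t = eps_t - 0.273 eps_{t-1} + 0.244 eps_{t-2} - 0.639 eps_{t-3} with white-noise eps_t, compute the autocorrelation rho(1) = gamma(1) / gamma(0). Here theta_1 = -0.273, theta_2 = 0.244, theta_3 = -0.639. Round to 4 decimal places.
\rho(1) = -0.3213

For an MA(q) process with theta_0 = 1, the autocovariance is
  gamma(k) = sigma^2 * sum_{i=0..q-k} theta_i * theta_{i+k},
and rho(k) = gamma(k) / gamma(0). Sigma^2 cancels.
  numerator   = (1)*(-0.273) + (-0.273)*(0.244) + (0.244)*(-0.639) = -0.495528.
  denominator = (1)^2 + (-0.273)^2 + (0.244)^2 + (-0.639)^2 = 1.542386.
  rho(1) = -0.495528 / 1.542386 = -0.3213.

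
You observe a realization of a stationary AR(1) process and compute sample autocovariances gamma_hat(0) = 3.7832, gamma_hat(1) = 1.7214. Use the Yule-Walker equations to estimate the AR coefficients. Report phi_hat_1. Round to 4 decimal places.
\hat\phi_{1} = 0.4550

The Yule-Walker equations for an AR(p) process read, in matrix form,
  Gamma_p phi = r_p,   with   (Gamma_p)_{ij} = gamma(|i - j|),
                       (r_p)_i = gamma(i),   i,j = 1..p.
Substitute the sample gammas (Toeplitz matrix and right-hand side of size 1):
  Gamma_p = [[3.7832]]
  r_p     = [1.7214]
With p = 1 this is the single equation gamma(0) phi_1 = gamma(1):
  phi_hat_1 = gamma(1) / gamma(0) = 1.7214 / 3.7832 = 0.4550.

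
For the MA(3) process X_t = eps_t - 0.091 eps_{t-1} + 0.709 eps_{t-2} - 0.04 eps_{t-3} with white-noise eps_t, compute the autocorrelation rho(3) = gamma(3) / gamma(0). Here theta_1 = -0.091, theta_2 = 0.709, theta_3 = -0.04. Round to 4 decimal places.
\rho(3) = -0.0264

For an MA(q) process with theta_0 = 1, the autocovariance is
  gamma(k) = sigma^2 * sum_{i=0..q-k} theta_i * theta_{i+k},
and rho(k) = gamma(k) / gamma(0). Sigma^2 cancels.
  numerator   = (1)*(-0.04) = -0.04.
  denominator = (1)^2 + (-0.091)^2 + (0.709)^2 + (-0.04)^2 = 1.512562.
  rho(3) = -0.04 / 1.512562 = -0.0264.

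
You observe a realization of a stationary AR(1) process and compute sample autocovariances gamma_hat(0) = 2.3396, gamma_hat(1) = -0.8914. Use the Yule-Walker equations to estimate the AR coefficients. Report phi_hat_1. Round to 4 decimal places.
\hat\phi_{1} = -0.3810

The Yule-Walker equations for an AR(p) process read, in matrix form,
  Gamma_p phi = r_p,   with   (Gamma_p)_{ij} = gamma(|i - j|),
                       (r_p)_i = gamma(i),   i,j = 1..p.
Substitute the sample gammas (Toeplitz matrix and right-hand side of size 1):
  Gamma_p = [[2.3396]]
  r_p     = [-0.8914]
With p = 1 this is the single equation gamma(0) phi_1 = gamma(1):
  phi_hat_1 = gamma(1) / gamma(0) = -0.8914 / 2.3396 = -0.3810.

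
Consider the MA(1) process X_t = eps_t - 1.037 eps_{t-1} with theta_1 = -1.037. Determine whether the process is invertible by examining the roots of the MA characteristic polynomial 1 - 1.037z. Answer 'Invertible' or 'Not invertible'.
\text{Not invertible}

The MA(q) characteristic polynomial is P(z) = 1 - 1.037z.
Invertibility requires all roots to lie outside the unit circle, i.e. |z| > 1 for every root.
This is linear in z: 1 + (-1.037) z = 0  =>  z = -1/(-1.037) = 0.96432,  |z| = 0.96432.
Moduli of all roots: 0.9643.
All moduli strictly greater than 1? No.
Verdict: Not invertible.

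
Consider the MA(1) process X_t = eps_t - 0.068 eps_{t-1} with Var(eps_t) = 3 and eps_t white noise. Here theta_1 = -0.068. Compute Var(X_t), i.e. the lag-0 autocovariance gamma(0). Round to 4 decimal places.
\gamma(0) = 3.0139

For an MA(q) process X_t = eps_t + sum_i theta_i eps_{t-i} with
Var(eps_t) = sigma^2, the variance is
  gamma(0) = sigma^2 * (1 + sum_i theta_i^2).
  sum_i theta_i^2 = (-0.068)^2 = 0.004624.
  gamma(0) = 3 * (1 + 0.004624) = 3 * 1.004624 = 3.013872, which rounds to 3.0139.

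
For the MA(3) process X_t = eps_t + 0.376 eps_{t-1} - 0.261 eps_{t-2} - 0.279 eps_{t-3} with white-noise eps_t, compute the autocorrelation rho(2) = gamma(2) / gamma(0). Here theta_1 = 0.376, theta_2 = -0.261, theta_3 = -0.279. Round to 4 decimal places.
\rho(2) = -0.2842

For an MA(q) process with theta_0 = 1, the autocovariance is
  gamma(k) = sigma^2 * sum_{i=0..q-k} theta_i * theta_{i+k},
and rho(k) = gamma(k) / gamma(0). Sigma^2 cancels.
  numerator   = (1)*(-0.261) + (0.376)*(-0.279) = -0.365904.
  denominator = (1)^2 + (0.376)^2 + (-0.261)^2 + (-0.279)^2 = 1.287338.
  rho(2) = -0.365904 / 1.287338 = -0.2842.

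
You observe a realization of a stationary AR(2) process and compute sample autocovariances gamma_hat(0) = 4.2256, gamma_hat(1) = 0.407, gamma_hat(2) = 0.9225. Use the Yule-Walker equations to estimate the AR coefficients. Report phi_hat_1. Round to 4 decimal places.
\hat\phi_{1} = 0.0760

The Yule-Walker equations for an AR(p) process read, in matrix form,
  Gamma_p phi = r_p,   with   (Gamma_p)_{ij} = gamma(|i - j|),
                       (r_p)_i = gamma(i),   i,j = 1..p.
Substitute the sample gammas (Toeplitz matrix and right-hand side of size 2):
  Gamma_p = [[4.2256, 0.407], [0.407, 4.2256]]
  r_p     = [0.407, 0.9225]
Written out:
  4.2256 phi_1 + 0.407 phi_2 = 0.407
  0.407 phi_1 + 4.2256 phi_2 = 0.9225
Solve by Cramer's rule:
  det = gamma(0)^2 - gamma(1)^2 = (4.2256)^2 - (0.407)^2 = 17.85569536 - 0.165649 = 17.69004636
  phi_hat_1 = [gamma(1) gamma(0) - gamma(1) gamma(2)] / det = [(0.407)(4.2256) - (0.407)(0.9225)] / 17.69004636 = 1.3443617 / 17.69004636 = 0.076
  phi_hat_2 = [gamma(0) gamma(2) - gamma(1)^2] / det = [(4.2256)(0.9225) - (0.407)^2] / 17.69004636 = 3.732467 / 17.69004636 = 0.211
So phi_hat = [0.0760, 0.2110].
Therefore phi_hat_1 = 0.0760.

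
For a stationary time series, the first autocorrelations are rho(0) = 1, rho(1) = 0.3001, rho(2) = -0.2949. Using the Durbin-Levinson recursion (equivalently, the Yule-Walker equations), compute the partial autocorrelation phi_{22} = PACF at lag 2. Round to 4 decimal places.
\phi_{22} = -0.4231

The PACF at lag k is phi_{kk}, the last component of the solution
to the Yule-Walker system G_k phi = r_k where
  (G_k)_{ij} = rho(|i - j|), (r_k)_i = rho(i), i,j = 1..k.
Equivalently, Durbin-Levinson gives phi_{kk} iteratively:
  phi_{11} = rho(1)
  phi_{kk} = [rho(k) - sum_{j=1..k-1} phi_{k-1,j} rho(k-j)]
            / [1 - sum_{j=1..k-1} phi_{k-1,j} rho(j)],
  phi_{k,j} = phi_{k-1,j} - phi_{kk} phi_{k-1,k-j},  j = 1..k-1.
Step k = 1:
  phi_11 = rho(1) = 0.3001.
Step k = 2:
  phi_22 = [rho(2) - phi_11 rho(1)] / [1 - phi_11 rho(1)] = [-0.2949 - (0.3001)(0.3001)] / [1 - (0.3001)(0.3001)]
         = -0.38496001 / 0.90993999 = -0.4231.
Therefore phi_{22} = -0.4231.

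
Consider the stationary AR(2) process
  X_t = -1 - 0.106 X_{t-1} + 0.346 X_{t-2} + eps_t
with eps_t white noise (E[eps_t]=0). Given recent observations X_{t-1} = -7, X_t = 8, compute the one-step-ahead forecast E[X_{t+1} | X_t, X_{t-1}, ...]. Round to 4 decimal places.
E[X_{t+1} \mid \mathcal F_t] = -4.2700

For an AR(p) model X_t = c + sum_i phi_i X_{t-i} + eps_t, the
one-step-ahead conditional mean is
  E[X_{t+1} | X_t, ...] = c + sum_i phi_i X_{t+1-i}.
Substitute known values:
  E[X_{t+1} | ...] = -1 + (-0.106) * (8) + (0.346) * (-7)
                   = -4.2700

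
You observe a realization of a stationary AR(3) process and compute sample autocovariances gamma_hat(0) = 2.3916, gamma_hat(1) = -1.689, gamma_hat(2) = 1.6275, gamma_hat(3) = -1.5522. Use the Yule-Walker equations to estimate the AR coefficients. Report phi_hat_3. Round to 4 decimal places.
\hat\phi_{3} = -0.1990

The Yule-Walker equations for an AR(p) process read, in matrix form,
  Gamma_p phi = r_p,   with   (Gamma_p)_{ij} = gamma(|i - j|),
                       (r_p)_i = gamma(i),   i,j = 1..p.
Substitute the sample gammas (Toeplitz matrix and right-hand side of size 3):
  Gamma_p = [[2.3916, -1.689, 1.6275], [-1.689, 2.3916, -1.689], [1.6275, -1.689, 2.3916]]
  r_p     = [-1.689, 1.6275, -1.5522]
Written out (R1..R3):
  (R1) 2.3916 phi_1 - 1.689 phi_2 + 1.6275 phi_3 = -1.689
  (R2) -1.689 phi_1 + 2.3916 phi_2 - 1.689 phi_3 = 1.6275
  (R3) 1.6275 phi_1 - 1.689 phi_2 + 2.3916 phi_3 = -1.5522
Gaussian elimination:
  R2 <- R2 - (-1.689/2.3916) R1 = R2 - (-0.706222) R1:  1.198791 phi_2 - 0.539624 phi_3 = 0.434691
  R3 <- R3 - (1.6275/2.3916) R1 = R3 - (0.680507) R1:  -0.539624 phi_2 + 1.284075 phi_3 = -0.402824
  R3 <- R3 - (-0.539624/1.198791) R2 = R3 - (-0.45014) R2:  1.041169 phi_3 = -0.207152
Back-substitution:
  phi_hat_3 = -0.207152 / 1.041169 = -0.198961
  phi_hat_2 = (0.434691 - (-0.539624)(-0.198961)) / 1.198791 = 0.273048
  phi_hat_1 = (-1.689 - (-1.689)(0.273048) - (1.6275)(-0.198961)) / 2.3916 = -0.377995
So phi_hat = [-0.3780, 0.2730, -0.1990].
Therefore phi_hat_3 = -0.1990.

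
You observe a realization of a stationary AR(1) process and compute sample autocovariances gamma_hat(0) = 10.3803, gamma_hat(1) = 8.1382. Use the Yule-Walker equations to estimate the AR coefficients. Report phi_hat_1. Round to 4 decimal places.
\hat\phi_{1} = 0.7840

The Yule-Walker equations for an AR(p) process read, in matrix form,
  Gamma_p phi = r_p,   with   (Gamma_p)_{ij} = gamma(|i - j|),
                       (r_p)_i = gamma(i),   i,j = 1..p.
Substitute the sample gammas (Toeplitz matrix and right-hand side of size 1):
  Gamma_p = [[10.3803]]
  r_p     = [8.1382]
With p = 1 this is the single equation gamma(0) phi_1 = gamma(1):
  phi_hat_1 = gamma(1) / gamma(0) = 8.1382 / 10.3803 = 0.7840.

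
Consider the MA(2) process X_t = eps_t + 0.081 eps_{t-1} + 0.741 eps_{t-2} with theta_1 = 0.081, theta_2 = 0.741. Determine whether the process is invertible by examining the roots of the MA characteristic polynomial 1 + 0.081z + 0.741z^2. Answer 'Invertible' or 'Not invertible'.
\text{Invertible}

The MA(q) characteristic polynomial is P(z) = 1 + 0.081z + 0.741z^2.
Invertibility requires all roots to lie outside the unit circle, i.e. |z| > 1 for every root.
Set 1 + (0.081) z + (0.741) z^2 = 0, i.e. a z^2 + b z + c = 0 with a = 0.741, b = 0.081, c = 1.
Discriminant D = b^2 - 4ac = (0.081)^2 - 4*(0.741)*1 = 0.006561 - (2.964) = -2.957439.
D < 0, so the roots are the complex-conjugate pair z = (-b +/- i sqrt(-D)) / (2a) = -0.0547 +/- 1.1604i.
For a conjugate pair |z|^2 = z * conj(z) = (product of roots) = c/a = 1/(0.741) = 1.349528, so |z| = sqrt(1.349528) = 1.1617 for both roots.
Moduli of all roots: 1.1617, 1.1617.
All moduli strictly greater than 1? Yes.
Verdict: Invertible.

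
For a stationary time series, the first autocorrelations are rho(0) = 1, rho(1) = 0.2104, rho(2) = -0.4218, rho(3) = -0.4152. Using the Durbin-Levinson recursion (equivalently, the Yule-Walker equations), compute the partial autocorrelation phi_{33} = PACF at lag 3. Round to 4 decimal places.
\phi_{33} = -0.2479

The PACF at lag k is phi_{kk}, the last component of the solution
to the Yule-Walker system G_k phi = r_k where
  (G_k)_{ij} = rho(|i - j|), (r_k)_i = rho(i), i,j = 1..k.
Equivalently, Durbin-Levinson gives phi_{kk} iteratively:
  phi_{11} = rho(1)
  phi_{kk} = [rho(k) - sum_{j=1..k-1} phi_{k-1,j} rho(k-j)]
            / [1 - sum_{j=1..k-1} phi_{k-1,j} rho(j)],
  phi_{k,j} = phi_{k-1,j} - phi_{kk} phi_{k-1,k-j},  j = 1..k-1.
Step k = 1:
  phi_11 = rho(1) = 0.2104.
Step k = 2:
  phi_22 = [rho(2) - phi_11 rho(1)] / [1 - phi_11 rho(1)] = [-0.4218 - (0.2104)(0.2104)] / [1 - (0.2104)(0.2104)]
         = -0.46606816 / 0.95573184 = -0.487656.
  Update: phi_21 = phi_11 - phi_22 phi_11 = 0.2104 - (-0.487656)(0.2104) = 0.313003.
Step k = 3:
  phi_33 = [rho(3) - phi_21 rho(2) - phi_22 rho(1)] / [1 - phi_21 rho(1) - phi_22 rho(2)]
    numerator   = -0.4152 - (0.313003)(-0.4218) - (-0.487656)(0.2104) = -0.18057265
    denominator = 1 - (0.313003)(0.2104) - (-0.487656)(-0.4218) = 0.72845101
  phi_33 = -0.18057265 / 0.72845101 = -0.2479.
Therefore phi_{33} = -0.2479.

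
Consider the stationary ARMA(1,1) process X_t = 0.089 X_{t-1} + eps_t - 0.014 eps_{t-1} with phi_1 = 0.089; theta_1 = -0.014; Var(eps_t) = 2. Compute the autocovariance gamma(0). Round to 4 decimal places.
\gamma(0) = 2.0113

Multiply the model equation by X_{t-k} and take expectations. With theta_0 = psi_0 = 1 and psi_j the MA(infinity) weights, this gives
  gamma(k) - sum_i phi_i gamma(k-i) = c_k,
  c_k = sigma^2 * sum_{j=k..q} theta_j psi_{j-k}   (c_k = 0 for k > q),
using gamma(-m) = gamma(m).
psi-weights needed (psi_j = theta_j + sum_i phi_i psi_{j-i}):
  psi_1 = theta_1 + phi_1 = -0.014 + (0.089) = 0.075
Right-hand sides:
  c_0 = sigma^2 (1 + theta_1 psi_1) = 2 * (1 + (-0.014)(0.075)) = 2 * 0.99895 = 1.9979
  c_1 = sigma^2 theta_1 = 2 * (-0.014) = -0.028
  c_2 = 0
Equations for k = 0 and k = 1 (AR order 1):
  gamma(0) = phi_1 gamma(1) + c_0
  gamma(1) = phi_1 gamma(0) + c_1
Substituting the second into the first: gamma(0) (1 - phi_1^2) = c_0 + phi_1 c_1, so
  gamma(0) = (c_0 + phi_1 c_1) / (1 - phi_1^2) = (1.9979 + (0.089)(-0.028)) / (1 - (0.089)^2) = 1.995408 / 0.992079 = 2.01134.
Therefore gamma(0) = 2.0113 (to 4 decimal places).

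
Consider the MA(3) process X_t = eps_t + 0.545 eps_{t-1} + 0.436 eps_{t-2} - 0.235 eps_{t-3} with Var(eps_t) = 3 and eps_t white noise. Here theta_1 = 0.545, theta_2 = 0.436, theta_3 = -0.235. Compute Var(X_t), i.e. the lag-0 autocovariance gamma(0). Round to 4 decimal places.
\gamma(0) = 4.6270

For an MA(q) process X_t = eps_t + sum_i theta_i eps_{t-i} with
Var(eps_t) = sigma^2, the variance is
  gamma(0) = sigma^2 * (1 + sum_i theta_i^2).
  sum_i theta_i^2 = (0.545)^2 + (0.436)^2 + (-0.235)^2 = 0.297025 + 0.190096 + 0.055225 = 0.542346.
  gamma(0) = 3 * (1 + 0.542346) = 3 * 1.542346 = 4.627038, which rounds to 4.6270.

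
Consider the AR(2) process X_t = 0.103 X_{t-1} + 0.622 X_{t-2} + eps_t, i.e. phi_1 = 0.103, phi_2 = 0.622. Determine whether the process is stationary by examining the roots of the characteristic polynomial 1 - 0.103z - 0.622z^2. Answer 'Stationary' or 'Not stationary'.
\text{Stationary}

The AR(p) characteristic polynomial is P(z) = 1 - 0.103z - 0.622z^2.
Stationarity requires all roots to lie outside the unit circle, i.e. |z| > 1 for every root.
Set 1 + (-0.103) z + (-0.622) z^2 = 0, i.e. a z^2 + b z + c = 0 with a = -0.622, b = -0.103, c = 1.
Discriminant D = b^2 - 4ac = (-0.103)^2 - 4*(-0.622)*1 = 0.010609 - (-2.488) = 2.498609.
D >= 0, so the roots are real: z = (-b +/- sqrt(D)) / (2a) = (0.103 +/- 1.580699) / (-1.244).
  z_1 = (0.103 + 1.580699) / (-1.244) = -1.3535,   |z_1| = 1.3535.
  z_2 = (0.103 - 1.580699) / (-1.244) = 1.1879,   |z_2| = 1.1879.
Moduli of all roots: 1.3535, 1.1879.
All moduli strictly greater than 1? Yes.
Verdict: Stationary.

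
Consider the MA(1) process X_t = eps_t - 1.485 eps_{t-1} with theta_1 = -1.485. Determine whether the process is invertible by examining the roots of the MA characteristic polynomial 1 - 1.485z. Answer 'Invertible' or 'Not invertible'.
\text{Not invertible}

The MA(q) characteristic polynomial is P(z) = 1 - 1.485z.
Invertibility requires all roots to lie outside the unit circle, i.e. |z| > 1 for every root.
This is linear in z: 1 + (-1.485) z = 0  =>  z = -1/(-1.485) = 0.673401,  |z| = 0.673401.
Moduli of all roots: 0.6734.
All moduli strictly greater than 1? No.
Verdict: Not invertible.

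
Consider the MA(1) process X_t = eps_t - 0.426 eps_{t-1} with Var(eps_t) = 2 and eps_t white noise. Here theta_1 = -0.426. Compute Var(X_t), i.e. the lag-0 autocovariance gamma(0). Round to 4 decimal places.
\gamma(0) = 2.3630

For an MA(q) process X_t = eps_t + sum_i theta_i eps_{t-i} with
Var(eps_t) = sigma^2, the variance is
  gamma(0) = sigma^2 * (1 + sum_i theta_i^2).
  sum_i theta_i^2 = (-0.426)^2 = 0.181476.
  gamma(0) = 2 * (1 + 0.181476) = 2 * 1.181476 = 2.362952, which rounds to 2.3630.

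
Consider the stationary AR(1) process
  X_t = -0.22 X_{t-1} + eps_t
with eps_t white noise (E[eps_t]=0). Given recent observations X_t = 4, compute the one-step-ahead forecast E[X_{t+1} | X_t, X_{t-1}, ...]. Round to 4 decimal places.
E[X_{t+1} \mid \mathcal F_t] = -0.8800

For an AR(p) model X_t = c + sum_i phi_i X_{t-i} + eps_t, the
one-step-ahead conditional mean is
  E[X_{t+1} | X_t, ...] = c + sum_i phi_i X_{t+1-i}.
Substitute known values:
  E[X_{t+1} | ...] = (-0.22) * (4)
                   = -0.8800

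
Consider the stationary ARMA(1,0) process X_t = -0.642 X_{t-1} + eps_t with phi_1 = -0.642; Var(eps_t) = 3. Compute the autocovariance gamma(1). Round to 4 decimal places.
\gamma(1) = -3.2764

Multiply the model equation by X_{t-k} and take expectations. With theta_0 = psi_0 = 1 and psi_j the MA(infinity) weights, this gives
  gamma(k) - sum_i phi_i gamma(k-i) = c_k,
  c_k = sigma^2 * sum_{j=k..q} theta_j psi_{j-k}   (c_k = 0 for k > q),
using gamma(-m) = gamma(m).
Pure AR (q = 0): c_0 = sigma^2 = 3, c_k = 0 for k >= 1.
Equations for k = 0 and k = 1 (AR order 1):
  gamma(0) = phi_1 gamma(1) + c_0
  gamma(1) = phi_1 gamma(0) + c_1
Substituting the second into the first: gamma(0) (1 - phi_1^2) = c_0 + phi_1 c_1, so
  gamma(0) = c_0 / (1 - phi_1^2) = 3 / (1 - (-0.642)^2) = 3 / 0.587836 = 5.103464.
  gamma(1) = phi_1 gamma(0) = (-0.642)(5.103464) = -3.276424.
Therefore gamma(1) = -3.2764 (to 4 decimal places).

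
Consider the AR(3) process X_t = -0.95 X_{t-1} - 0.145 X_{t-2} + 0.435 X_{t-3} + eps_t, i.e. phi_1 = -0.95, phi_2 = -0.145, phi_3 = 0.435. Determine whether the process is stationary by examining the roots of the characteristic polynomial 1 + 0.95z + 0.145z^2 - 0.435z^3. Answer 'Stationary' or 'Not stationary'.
\text{Stationary}

The AR(p) characteristic polynomial is P(z) = 1 + 0.95z + 0.145z^2 - 0.435z^3.
Stationarity requires all roots to lie outside the unit circle, i.e. |z| > 1 for every root.
Degree 3: look for a simple real root z0 first, then factor out (1 - z/z0) and solve the remaining quadratic.
Testing z0 = 2: P(2) = 1 + (0.95)(2) + (0.145)(2)^2 + (-0.435)(2)^3
  = 1 + (1.9) + (0.58) + (-3.48) = 0.  So z_0 = 2 is a root, |z_0| = 2.
Divide out the factor (1 - 0.5 z) = (1 - z/z0) (since 1/z0 = 0.5):
  P(z) = (1 - 0.5 z)(1 + (1.45) z + (0.87) z^2)
  [check: z-coef 1.45 - (0.5) = 0.95; z^2-coef 0.87 - (0.5)(1.45) = 0.145; z^3-coef -(0.5)(0.87) = -0.435.]
Remaining roots from the quadratic factor 1 + (1.45) z + (0.87) z^2:
  Set 1 + (1.45) z + (0.87) z^2 = 0, i.e. a z^2 + b z + c = 0 with a = 0.87, b = 1.45, c = 1.
  Discriminant D = b^2 - 4ac = (1.45)^2 - 4*(0.87)*1 = 2.1025 - (3.48) = -1.3775.
  D < 0, so the roots are the complex-conjugate pair z = (-b +/- i sqrt(-D)) / (2a) = -0.8333 +/- 0.6745i.
  For a conjugate pair |z|^2 = z * conj(z) = (product of roots) = c/a = 1/(0.87) = 1.149425, so |z| = sqrt(1.149425) = 1.0721 for both roots.
Moduli of all roots: 2.0000, 1.0721, 1.0721.
All moduli strictly greater than 1? Yes.
Verdict: Stationary.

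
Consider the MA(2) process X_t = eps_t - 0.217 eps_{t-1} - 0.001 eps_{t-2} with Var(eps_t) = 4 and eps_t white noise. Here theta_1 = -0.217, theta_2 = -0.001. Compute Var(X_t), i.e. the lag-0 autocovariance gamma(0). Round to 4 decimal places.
\gamma(0) = 4.1884

For an MA(q) process X_t = eps_t + sum_i theta_i eps_{t-i} with
Var(eps_t) = sigma^2, the variance is
  gamma(0) = sigma^2 * (1 + sum_i theta_i^2).
  sum_i theta_i^2 = (-0.217)^2 + (-0.001)^2 = 0.047089 + 0.000001 = 0.04709.
  gamma(0) = 4 * (1 + 0.04709) = 4 * 1.04709 = 4.18836, which rounds to 4.1884.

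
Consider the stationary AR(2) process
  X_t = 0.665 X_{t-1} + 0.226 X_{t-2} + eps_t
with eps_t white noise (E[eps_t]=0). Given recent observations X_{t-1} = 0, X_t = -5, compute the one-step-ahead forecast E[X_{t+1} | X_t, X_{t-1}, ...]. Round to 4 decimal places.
E[X_{t+1} \mid \mathcal F_t] = -3.3250

For an AR(p) model X_t = c + sum_i phi_i X_{t-i} + eps_t, the
one-step-ahead conditional mean is
  E[X_{t+1} | X_t, ...] = c + sum_i phi_i X_{t+1-i}.
Substitute known values:
  E[X_{t+1} | ...] = (0.665) * (-5) + (0.226) * (0)
                   = -3.3250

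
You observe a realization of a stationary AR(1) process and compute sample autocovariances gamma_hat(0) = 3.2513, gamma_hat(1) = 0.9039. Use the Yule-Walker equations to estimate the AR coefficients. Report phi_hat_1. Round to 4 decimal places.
\hat\phi_{1} = 0.2780

The Yule-Walker equations for an AR(p) process read, in matrix form,
  Gamma_p phi = r_p,   with   (Gamma_p)_{ij} = gamma(|i - j|),
                       (r_p)_i = gamma(i),   i,j = 1..p.
Substitute the sample gammas (Toeplitz matrix and right-hand side of size 1):
  Gamma_p = [[3.2513]]
  r_p     = [0.9039]
With p = 1 this is the single equation gamma(0) phi_1 = gamma(1):
  phi_hat_1 = gamma(1) / gamma(0) = 0.9039 / 3.2513 = 0.2780.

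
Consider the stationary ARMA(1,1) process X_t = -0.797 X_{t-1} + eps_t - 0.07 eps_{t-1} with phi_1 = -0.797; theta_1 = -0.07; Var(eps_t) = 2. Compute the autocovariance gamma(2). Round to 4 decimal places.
\gamma(2) = 3.9998

Multiply the model equation by X_{t-k} and take expectations. With theta_0 = psi_0 = 1 and psi_j the MA(infinity) weights, this gives
  gamma(k) - sum_i phi_i gamma(k-i) = c_k,
  c_k = sigma^2 * sum_{j=k..q} theta_j psi_{j-k}   (c_k = 0 for k > q),
using gamma(-m) = gamma(m).
psi-weights needed (psi_j = theta_j + sum_i phi_i psi_{j-i}):
  psi_1 = theta_1 + phi_1 = -0.07 + (-0.797) = -0.867
Right-hand sides:
  c_0 = sigma^2 (1 + theta_1 psi_1) = 2 * (1 + (-0.07)(-0.867)) = 2 * 1.06069 = 2.12138
  c_1 = sigma^2 theta_1 = 2 * (-0.07) = -0.14
  c_2 = 0
Equations for k = 0 and k = 1 (AR order 1):
  gamma(0) = phi_1 gamma(1) + c_0
  gamma(1) = phi_1 gamma(0) + c_1
Substituting the second into the first: gamma(0) (1 - phi_1^2) = c_0 + phi_1 c_1, so
  gamma(0) = (c_0 + phi_1 c_1) / (1 - phi_1^2) = (2.12138 + (-0.797)(-0.14)) / (1 - (-0.797)^2) = 2.23296 / 0.364791 = 6.121204.
  gamma(1) = phi_1 gamma(0) + c_1 = (-0.797)(6.121204) + (-0.14) = -5.018599.
For k = 2 (> q): gamma(2) = phi_1 gamma(1) = (-0.797)(-5.018599) = 3.999824.
Therefore gamma(2) = 3.9998 (to 4 decimal places).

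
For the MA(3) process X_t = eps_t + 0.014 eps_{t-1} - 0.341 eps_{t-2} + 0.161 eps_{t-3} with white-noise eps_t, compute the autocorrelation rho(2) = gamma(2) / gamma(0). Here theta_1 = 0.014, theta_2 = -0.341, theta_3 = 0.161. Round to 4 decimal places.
\rho(2) = -0.2965

For an MA(q) process with theta_0 = 1, the autocovariance is
  gamma(k) = sigma^2 * sum_{i=0..q-k} theta_i * theta_{i+k},
and rho(k) = gamma(k) / gamma(0). Sigma^2 cancels.
  numerator   = (1)*(-0.341) + (0.014)*(0.161) = -0.338746.
  denominator = (1)^2 + (0.014)^2 + (-0.341)^2 + (0.161)^2 = 1.142398.
  rho(2) = -0.338746 / 1.142398 = -0.2965.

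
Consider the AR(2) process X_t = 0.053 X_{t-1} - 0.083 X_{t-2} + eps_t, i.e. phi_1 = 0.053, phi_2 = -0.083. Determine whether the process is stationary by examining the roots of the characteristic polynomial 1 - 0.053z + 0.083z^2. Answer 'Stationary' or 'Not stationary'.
\text{Stationary}

The AR(p) characteristic polynomial is P(z) = 1 - 0.053z + 0.083z^2.
Stationarity requires all roots to lie outside the unit circle, i.e. |z| > 1 for every root.
Set 1 + (-0.053) z + (0.083) z^2 = 0, i.e. a z^2 + b z + c = 0 with a = 0.083, b = -0.053, c = 1.
Discriminant D = b^2 - 4ac = (-0.053)^2 - 4*(0.083)*1 = 0.002809 - (0.332) = -0.329191.
D < 0, so the roots are the complex-conjugate pair z = (-b +/- i sqrt(-D)) / (2a) = 0.3193 +/- 3.4563i.
For a conjugate pair |z|^2 = z * conj(z) = (product of roots) = c/a = 1/(0.083) = 12.048193, so |z| = sqrt(12.048193) = 3.4711 for both roots.
Moduli of all roots: 3.4711, 3.4711.
All moduli strictly greater than 1? Yes.
Verdict: Stationary.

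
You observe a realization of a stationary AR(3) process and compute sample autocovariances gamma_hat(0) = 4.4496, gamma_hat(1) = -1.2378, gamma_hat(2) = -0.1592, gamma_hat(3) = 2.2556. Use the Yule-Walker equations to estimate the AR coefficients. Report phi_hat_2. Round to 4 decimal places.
\hat\phi_{2} = 0.0360

The Yule-Walker equations for an AR(p) process read, in matrix form,
  Gamma_p phi = r_p,   with   (Gamma_p)_{ij} = gamma(|i - j|),
                       (r_p)_i = gamma(i),   i,j = 1..p.
Substitute the sample gammas (Toeplitz matrix and right-hand side of size 3):
  Gamma_p = [[4.4496, -1.2378, -0.1592], [-1.2378, 4.4496, -1.2378], [-0.1592, -1.2378, 4.4496]]
  r_p     = [-1.2378, -0.1592, 2.2556]
Written out (R1..R3):
  (R1) 4.4496 phi_1 - 1.2378 phi_2 - 0.1592 phi_3 = -1.2378
  (R2) -1.2378 phi_1 + 4.4496 phi_2 - 1.2378 phi_3 = -0.1592
  (R3) -0.1592 phi_1 - 1.2378 phi_2 + 4.4496 phi_3 = 2.2556
Gaussian elimination:
  R2 <- R2 - (-1.2378/4.4496) R1 = R2 - (-0.278182) R1:  4.105266 phi_2 - 1.282087 phi_3 = -0.503534
  R3 <- R3 - (-0.1592/4.4496) R1 = R3 - (-0.035778) R1:  -1.282087 phi_2 + 4.443904 phi_3 = 2.211313
  R3 <- R3 - (-1.282087/4.105266) R2 = R3 - (-0.312303) R2:  4.043505 phi_3 = 2.054058
Back-substitution:
  phi_hat_3 = 2.054058 / 4.043505 = 0.50799
  phi_hat_2 = (-0.503534 - (-1.282087)(0.50799)) / 4.105266 = 0.035991
  phi_hat_1 = (-1.2378 - (-1.2378)(0.035991) - (-0.1592)(0.50799)) / 4.4496 = -0.249995
So phi_hat = [-0.2500, 0.0360, 0.5080].
Therefore phi_hat_2 = 0.0360.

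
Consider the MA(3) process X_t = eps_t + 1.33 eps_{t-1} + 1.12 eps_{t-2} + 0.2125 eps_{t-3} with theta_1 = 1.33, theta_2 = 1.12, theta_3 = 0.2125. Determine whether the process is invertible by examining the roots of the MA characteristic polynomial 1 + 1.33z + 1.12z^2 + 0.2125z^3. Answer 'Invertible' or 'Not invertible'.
\text{Invertible}

The MA(q) characteristic polynomial is P(z) = 1 + 1.33z + 1.12z^2 + 0.2125z^3.
Invertibility requires all roots to lie outside the unit circle, i.e. |z| > 1 for every root.
Degree 3: look for a simple real root z0 first, then factor out (1 - z/z0) and solve the remaining quadratic.
Testing z0 = -4: P(-4) = 1 + (1.33)(-4) + (1.12)(-4)^2 + (0.2125)(-4)^3
  = 1 + (-5.32) + (17.92) + (-13.6) = 0.  So z_0 = -4 is a root, |z_0| = 4.
Divide out the factor (1 + 0.25 z) = (1 - z/z0) (since 1/z0 = -0.25):
  P(z) = (1 + 0.25 z)(1 + (1.08) z + (0.85) z^2)
  [check: z-coef 1.08 - (-0.25) = 1.33; z^2-coef 0.85 - (-0.25)(1.08) = 1.12; z^3-coef -(-0.25)(0.85) = 0.2125.]
Remaining roots from the quadratic factor 1 + (1.08) z + (0.85) z^2:
  Set 1 + (1.08) z + (0.85) z^2 = 0, i.e. a z^2 + b z + c = 0 with a = 0.85, b = 1.08, c = 1.
  Discriminant D = b^2 - 4ac = (1.08)^2 - 4*(0.85)*1 = 1.1664 - (3.4) = -2.2336.
  D < 0, so the roots are the complex-conjugate pair z = (-b +/- i sqrt(-D)) / (2a) = -0.6353 +/- 0.8791i.
  For a conjugate pair |z|^2 = z * conj(z) = (product of roots) = c/a = 1/(0.85) = 1.176471, so |z| = sqrt(1.176471) = 1.0847 for both roots.
Moduli of all roots: 4.0000, 1.0847, 1.0847.
All moduli strictly greater than 1? Yes.
Verdict: Invertible.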